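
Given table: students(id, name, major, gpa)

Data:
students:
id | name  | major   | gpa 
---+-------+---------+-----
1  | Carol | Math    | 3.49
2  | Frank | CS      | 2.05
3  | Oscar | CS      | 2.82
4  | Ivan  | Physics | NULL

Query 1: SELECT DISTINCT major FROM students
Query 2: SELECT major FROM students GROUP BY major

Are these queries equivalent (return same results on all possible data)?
Yes, equivalent

Both queries return: [('CS',), ('Math',), ('Physics',)]

Reason: Both get unique majors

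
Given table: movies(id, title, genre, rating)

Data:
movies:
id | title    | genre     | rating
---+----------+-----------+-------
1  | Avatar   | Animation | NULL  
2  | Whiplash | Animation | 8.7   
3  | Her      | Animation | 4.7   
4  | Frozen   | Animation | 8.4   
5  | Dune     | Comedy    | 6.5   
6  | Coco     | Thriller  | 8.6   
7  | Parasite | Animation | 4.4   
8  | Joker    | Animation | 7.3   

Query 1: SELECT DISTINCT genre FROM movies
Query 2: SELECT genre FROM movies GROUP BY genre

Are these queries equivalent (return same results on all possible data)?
Yes, equivalent

Both queries return: [('Animation',), ('Comedy',), ('Thriller',)]

Reason: Both get unique genres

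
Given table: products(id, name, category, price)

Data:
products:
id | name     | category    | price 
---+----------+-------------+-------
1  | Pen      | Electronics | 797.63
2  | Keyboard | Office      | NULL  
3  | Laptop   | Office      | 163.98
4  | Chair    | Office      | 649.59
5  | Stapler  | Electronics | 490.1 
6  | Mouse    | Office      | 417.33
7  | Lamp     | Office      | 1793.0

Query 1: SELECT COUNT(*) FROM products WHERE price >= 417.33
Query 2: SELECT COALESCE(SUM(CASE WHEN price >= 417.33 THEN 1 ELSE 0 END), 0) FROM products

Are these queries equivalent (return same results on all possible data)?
Yes, equivalent

Both queries return: [(5,)]

Reason: COUNT with WHERE vs conditional SUM (COALESCE handles empty-table NULL)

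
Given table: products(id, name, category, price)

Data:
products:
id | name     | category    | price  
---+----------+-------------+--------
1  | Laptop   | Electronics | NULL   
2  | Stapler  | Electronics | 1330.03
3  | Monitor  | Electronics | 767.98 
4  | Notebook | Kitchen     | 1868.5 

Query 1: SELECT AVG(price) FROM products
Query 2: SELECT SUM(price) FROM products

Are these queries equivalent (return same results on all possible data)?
No, not equivalent

Query 1 returns: [(1322.17,)]
Query 2 returns: [(3966.51,)]

Reason: AVG vs SUM give different aggregate values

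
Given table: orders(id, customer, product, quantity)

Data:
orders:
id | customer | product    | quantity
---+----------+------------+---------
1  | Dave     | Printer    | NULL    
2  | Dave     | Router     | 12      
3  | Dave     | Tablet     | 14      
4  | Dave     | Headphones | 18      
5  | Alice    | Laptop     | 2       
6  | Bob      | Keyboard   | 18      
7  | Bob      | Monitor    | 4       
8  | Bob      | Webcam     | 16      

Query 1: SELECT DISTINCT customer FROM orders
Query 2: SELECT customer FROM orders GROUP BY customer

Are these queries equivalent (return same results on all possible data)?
Yes, equivalent

Both queries return: [('Alice',), ('Bob',), ('Dave',)]

Reason: Both get unique customers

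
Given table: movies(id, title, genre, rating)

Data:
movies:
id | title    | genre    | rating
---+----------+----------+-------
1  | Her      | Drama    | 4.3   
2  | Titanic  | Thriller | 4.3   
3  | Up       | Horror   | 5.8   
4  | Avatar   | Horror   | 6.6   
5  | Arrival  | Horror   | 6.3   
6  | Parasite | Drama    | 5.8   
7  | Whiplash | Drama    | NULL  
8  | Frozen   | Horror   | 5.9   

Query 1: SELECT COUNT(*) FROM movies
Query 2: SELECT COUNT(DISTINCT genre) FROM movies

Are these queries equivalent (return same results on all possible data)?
No, not equivalent

Query 1 returns: [(8,)]
Query 2 returns: [(3,)]

Reason: COUNT(*) counts rows, COUNT(DISTINCT genre) counts unique genres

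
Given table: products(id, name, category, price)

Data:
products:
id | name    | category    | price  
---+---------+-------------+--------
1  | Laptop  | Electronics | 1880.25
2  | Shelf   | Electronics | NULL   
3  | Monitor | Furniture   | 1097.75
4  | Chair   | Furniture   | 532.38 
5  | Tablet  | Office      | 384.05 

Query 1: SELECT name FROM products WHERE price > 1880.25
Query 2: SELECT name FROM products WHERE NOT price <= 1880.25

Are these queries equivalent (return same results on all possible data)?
Yes, equivalent

Both queries return: []

Reason: Both filter price > 1880.25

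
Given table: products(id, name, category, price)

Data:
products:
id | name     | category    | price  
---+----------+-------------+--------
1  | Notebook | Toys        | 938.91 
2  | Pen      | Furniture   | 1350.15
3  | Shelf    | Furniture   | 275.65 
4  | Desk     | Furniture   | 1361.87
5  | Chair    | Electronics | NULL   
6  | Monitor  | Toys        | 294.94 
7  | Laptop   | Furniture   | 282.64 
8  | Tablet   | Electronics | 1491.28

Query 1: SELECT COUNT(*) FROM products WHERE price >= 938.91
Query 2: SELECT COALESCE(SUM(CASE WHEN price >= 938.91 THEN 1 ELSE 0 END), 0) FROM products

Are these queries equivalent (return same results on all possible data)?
Yes, equivalent

Both queries return: [(4,)]

Reason: COUNT with WHERE vs conditional SUM (COALESCE handles empty-table NULL)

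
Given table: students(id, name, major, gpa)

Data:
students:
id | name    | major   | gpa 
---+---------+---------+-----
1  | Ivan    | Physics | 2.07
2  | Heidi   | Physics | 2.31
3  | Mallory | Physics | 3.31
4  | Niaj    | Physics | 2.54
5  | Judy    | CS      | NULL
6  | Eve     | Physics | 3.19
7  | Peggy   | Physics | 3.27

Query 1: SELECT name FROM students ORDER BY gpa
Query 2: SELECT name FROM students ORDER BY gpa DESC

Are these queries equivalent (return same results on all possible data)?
No, not equivalent

Query 1 returns: [('Judy',), ('Ivan',), ('Heidi',), ('Niaj',), ('Eve',), ('Peggy',), ('Mallory',)]
Query 2 returns: [('Mallory',), ('Peggy',), ('Eve',), ('Niaj',), ('Heidi',), ('Ivan',), ('Judy',)]

Reason: ASC vs DESC gives opposite ordering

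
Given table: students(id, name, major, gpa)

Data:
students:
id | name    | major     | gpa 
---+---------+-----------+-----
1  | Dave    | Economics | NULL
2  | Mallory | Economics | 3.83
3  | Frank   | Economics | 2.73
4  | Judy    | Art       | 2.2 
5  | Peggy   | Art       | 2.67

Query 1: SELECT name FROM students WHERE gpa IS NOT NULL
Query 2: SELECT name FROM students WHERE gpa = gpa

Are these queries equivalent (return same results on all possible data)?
Yes, equivalent

Both queries return: [('Frank',), ('Judy',), ('Mallory',), ('Peggy',)]

Reason: IS NOT NULL vs self-equality (both exclude NULLs)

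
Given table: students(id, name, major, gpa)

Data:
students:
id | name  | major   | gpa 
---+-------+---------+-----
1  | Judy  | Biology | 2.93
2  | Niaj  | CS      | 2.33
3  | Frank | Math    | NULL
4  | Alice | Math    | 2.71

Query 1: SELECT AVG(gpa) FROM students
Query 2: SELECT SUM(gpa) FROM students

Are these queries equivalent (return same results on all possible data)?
No, not equivalent

Query 1 returns: [(2.6566666666666667,)]
Query 2 returns: [(7.970000000000001,)]

Reason: AVG vs SUM give different aggregate values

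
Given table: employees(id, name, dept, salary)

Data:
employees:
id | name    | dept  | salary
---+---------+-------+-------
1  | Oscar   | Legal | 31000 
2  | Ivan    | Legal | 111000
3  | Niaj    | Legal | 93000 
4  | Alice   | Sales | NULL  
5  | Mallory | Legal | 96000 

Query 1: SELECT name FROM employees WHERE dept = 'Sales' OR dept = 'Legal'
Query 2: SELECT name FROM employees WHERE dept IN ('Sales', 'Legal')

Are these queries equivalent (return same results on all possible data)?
Yes, equivalent

Both queries return: [('Alice',), ('Ivan',), ('Mallory',), ('Niaj',), ('Oscar',)]

Reason: OR vs IN are equivalent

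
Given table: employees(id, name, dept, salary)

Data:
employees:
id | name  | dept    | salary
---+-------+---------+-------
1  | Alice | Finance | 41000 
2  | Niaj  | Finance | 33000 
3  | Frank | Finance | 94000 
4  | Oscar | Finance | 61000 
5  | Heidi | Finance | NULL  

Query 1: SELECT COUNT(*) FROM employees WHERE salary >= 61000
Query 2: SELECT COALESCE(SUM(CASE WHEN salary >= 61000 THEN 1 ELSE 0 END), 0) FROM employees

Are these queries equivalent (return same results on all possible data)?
Yes, equivalent

Both queries return: [(2,)]

Reason: COUNT with WHERE vs conditional SUM (COALESCE handles empty-table NULL)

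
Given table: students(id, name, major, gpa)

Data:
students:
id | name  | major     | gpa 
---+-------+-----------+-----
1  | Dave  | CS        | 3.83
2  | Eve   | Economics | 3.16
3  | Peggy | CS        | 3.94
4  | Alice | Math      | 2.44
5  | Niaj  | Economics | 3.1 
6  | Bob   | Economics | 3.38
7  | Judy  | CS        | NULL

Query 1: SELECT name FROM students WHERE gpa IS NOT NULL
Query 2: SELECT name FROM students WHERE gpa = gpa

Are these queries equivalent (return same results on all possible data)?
Yes, equivalent

Both queries return: [('Alice',), ('Bob',), ('Dave',), ('Eve',), ('Niaj',), ('Peggy',)]

Reason: IS NOT NULL vs self-equality (both exclude NULLs)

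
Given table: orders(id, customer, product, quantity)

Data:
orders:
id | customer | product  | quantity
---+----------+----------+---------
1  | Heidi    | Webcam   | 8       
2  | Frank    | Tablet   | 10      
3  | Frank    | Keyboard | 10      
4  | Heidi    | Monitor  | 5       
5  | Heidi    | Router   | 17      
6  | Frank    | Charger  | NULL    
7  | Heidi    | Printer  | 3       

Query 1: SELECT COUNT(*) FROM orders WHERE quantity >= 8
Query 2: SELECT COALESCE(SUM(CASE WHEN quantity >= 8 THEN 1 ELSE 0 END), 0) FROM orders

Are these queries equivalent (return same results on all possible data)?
Yes, equivalent

Both queries return: [(4,)]

Reason: COUNT with WHERE vs conditional SUM (COALESCE handles empty-table NULL)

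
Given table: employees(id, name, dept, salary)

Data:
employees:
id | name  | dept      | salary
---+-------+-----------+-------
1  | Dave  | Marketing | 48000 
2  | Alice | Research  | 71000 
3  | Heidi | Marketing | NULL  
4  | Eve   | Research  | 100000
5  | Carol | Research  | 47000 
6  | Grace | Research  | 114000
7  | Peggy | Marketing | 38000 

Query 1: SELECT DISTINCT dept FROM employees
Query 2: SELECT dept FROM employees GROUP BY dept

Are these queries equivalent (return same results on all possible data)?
Yes, equivalent

Both queries return: [('Marketing',), ('Research',)]

Reason: Both get unique depts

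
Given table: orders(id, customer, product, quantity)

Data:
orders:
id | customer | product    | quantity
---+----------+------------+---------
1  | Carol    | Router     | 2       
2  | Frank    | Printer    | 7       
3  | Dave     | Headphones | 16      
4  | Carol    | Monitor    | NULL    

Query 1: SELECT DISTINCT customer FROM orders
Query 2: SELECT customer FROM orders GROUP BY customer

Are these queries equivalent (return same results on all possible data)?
Yes, equivalent

Both queries return: [('Carol',), ('Dave',), ('Frank',)]

Reason: Both get unique customers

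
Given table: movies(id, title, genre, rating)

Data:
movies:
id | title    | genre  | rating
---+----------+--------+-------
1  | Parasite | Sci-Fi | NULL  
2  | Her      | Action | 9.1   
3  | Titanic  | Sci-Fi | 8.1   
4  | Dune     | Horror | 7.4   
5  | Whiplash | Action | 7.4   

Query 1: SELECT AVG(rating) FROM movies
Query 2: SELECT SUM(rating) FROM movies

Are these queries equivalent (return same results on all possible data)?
No, not equivalent

Query 1 returns: [(8.0,)]
Query 2 returns: [(32.0,)]

Reason: AVG vs SUM give different aggregate values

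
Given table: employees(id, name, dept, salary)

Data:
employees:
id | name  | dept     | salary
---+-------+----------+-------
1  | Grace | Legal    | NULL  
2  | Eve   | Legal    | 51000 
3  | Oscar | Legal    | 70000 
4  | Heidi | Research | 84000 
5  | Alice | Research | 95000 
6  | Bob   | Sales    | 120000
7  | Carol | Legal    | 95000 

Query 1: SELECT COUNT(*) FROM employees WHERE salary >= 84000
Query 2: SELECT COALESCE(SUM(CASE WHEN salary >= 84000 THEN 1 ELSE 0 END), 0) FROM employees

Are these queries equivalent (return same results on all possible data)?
Yes, equivalent

Both queries return: [(4,)]

Reason: COUNT with WHERE vs conditional SUM (COALESCE handles empty-table NULL)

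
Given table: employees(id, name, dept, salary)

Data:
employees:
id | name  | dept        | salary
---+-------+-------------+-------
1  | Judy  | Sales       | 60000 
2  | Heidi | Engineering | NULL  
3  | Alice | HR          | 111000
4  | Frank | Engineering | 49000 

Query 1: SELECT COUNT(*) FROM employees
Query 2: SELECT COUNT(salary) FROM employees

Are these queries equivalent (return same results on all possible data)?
No, not equivalent

Query 1 returns: [(4,)]
Query 2 returns: [(3,)]

Reason: COUNT(*) includes NULLs, COUNT(column) excludes them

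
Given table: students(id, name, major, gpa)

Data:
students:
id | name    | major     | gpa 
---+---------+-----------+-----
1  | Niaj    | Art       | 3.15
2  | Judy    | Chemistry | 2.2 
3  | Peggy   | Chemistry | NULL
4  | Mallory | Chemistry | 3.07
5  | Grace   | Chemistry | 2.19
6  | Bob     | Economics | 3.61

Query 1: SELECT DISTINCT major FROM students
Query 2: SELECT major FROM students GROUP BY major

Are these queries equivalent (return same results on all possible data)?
Yes, equivalent

Both queries return: [('Art',), ('Chemistry',), ('Economics',)]

Reason: Both get unique majors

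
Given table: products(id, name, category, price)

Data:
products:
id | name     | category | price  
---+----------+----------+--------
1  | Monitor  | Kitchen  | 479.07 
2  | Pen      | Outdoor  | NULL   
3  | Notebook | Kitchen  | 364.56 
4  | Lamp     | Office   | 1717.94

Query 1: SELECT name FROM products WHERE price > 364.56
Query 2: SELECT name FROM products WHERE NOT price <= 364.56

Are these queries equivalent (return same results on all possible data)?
Yes, equivalent

Both queries return: [('Lamp',), ('Monitor',)]

Reason: Both filter price > 364.56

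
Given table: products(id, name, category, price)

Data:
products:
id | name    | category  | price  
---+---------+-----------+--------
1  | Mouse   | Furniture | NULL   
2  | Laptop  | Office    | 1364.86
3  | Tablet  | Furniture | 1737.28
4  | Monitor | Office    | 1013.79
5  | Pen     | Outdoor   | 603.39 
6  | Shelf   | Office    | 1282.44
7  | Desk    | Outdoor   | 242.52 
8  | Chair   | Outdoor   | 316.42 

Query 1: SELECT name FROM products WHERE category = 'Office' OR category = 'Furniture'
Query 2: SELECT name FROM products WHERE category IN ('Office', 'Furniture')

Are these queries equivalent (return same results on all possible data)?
Yes, equivalent

Both queries return: [('Laptop',), ('Monitor',), ('Mouse',), ('Shelf',), ('Tablet',)]

Reason: OR vs IN are equivalent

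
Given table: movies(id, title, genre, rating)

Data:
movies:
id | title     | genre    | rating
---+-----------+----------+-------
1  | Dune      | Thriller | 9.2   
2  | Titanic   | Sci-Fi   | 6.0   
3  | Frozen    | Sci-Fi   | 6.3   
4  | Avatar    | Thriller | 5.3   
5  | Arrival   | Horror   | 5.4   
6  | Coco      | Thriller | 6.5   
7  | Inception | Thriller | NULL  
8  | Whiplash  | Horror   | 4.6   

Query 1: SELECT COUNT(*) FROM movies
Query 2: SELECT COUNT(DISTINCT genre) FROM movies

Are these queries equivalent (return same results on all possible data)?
No, not equivalent

Query 1 returns: [(8,)]
Query 2 returns: [(3,)]

Reason: COUNT(*) counts rows, COUNT(DISTINCT genre) counts unique genres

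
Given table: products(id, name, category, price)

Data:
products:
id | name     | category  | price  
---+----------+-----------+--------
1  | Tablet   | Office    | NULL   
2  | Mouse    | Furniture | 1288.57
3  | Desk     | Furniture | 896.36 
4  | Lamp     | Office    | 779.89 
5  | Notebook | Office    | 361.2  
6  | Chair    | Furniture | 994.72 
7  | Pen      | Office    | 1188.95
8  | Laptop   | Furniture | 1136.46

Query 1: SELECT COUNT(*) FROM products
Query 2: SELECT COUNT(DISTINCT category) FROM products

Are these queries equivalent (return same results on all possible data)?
No, not equivalent

Query 1 returns: [(8,)]
Query 2 returns: [(2,)]

Reason: COUNT(*) counts rows, COUNT(DISTINCT category) counts unique categorys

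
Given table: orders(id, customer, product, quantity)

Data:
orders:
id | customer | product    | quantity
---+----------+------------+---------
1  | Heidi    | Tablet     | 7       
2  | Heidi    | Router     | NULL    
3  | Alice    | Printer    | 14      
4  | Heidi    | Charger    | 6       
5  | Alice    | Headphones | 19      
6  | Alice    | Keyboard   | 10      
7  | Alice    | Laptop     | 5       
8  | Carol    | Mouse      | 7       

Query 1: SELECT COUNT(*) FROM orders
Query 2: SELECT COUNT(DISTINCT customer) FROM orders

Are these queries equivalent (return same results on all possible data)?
No, not equivalent

Query 1 returns: [(8,)]
Query 2 returns: [(3,)]

Reason: COUNT(*) counts rows, COUNT(DISTINCT customer) counts unique customers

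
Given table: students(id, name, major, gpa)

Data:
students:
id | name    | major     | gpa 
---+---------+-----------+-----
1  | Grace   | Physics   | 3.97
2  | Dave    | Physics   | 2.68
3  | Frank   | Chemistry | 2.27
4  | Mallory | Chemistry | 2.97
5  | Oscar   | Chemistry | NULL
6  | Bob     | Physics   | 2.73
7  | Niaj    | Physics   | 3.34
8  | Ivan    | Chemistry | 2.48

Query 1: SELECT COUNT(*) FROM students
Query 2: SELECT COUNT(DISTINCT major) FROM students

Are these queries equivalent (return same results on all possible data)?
No, not equivalent

Query 1 returns: [(8,)]
Query 2 returns: [(2,)]

Reason: COUNT(*) counts rows, COUNT(DISTINCT major) counts unique majors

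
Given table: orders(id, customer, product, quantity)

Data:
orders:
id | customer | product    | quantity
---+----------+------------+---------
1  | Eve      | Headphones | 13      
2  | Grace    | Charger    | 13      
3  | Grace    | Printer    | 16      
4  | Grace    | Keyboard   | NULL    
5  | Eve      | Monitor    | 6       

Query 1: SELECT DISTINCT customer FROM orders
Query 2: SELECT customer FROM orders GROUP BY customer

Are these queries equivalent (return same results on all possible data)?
Yes, equivalent

Both queries return: [('Eve',), ('Grace',)]

Reason: Both get unique customers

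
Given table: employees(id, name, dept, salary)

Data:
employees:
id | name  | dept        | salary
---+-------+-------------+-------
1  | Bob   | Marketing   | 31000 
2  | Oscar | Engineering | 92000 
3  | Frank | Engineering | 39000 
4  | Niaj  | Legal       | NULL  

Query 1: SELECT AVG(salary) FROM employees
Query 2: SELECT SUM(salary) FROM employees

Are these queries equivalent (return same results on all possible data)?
No, not equivalent

Query 1 returns: [(54000.0,)]
Query 2 returns: [(162000,)]

Reason: AVG vs SUM give different aggregate values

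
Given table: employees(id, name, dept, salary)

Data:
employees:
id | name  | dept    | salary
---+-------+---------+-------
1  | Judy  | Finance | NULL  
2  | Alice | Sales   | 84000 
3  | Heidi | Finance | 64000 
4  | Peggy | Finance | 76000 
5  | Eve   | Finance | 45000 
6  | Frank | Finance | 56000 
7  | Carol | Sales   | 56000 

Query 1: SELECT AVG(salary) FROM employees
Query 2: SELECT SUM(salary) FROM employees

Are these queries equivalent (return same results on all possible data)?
No, not equivalent

Query 1 returns: [(63500.0,)]
Query 2 returns: [(381000,)]

Reason: AVG vs SUM give different aggregate values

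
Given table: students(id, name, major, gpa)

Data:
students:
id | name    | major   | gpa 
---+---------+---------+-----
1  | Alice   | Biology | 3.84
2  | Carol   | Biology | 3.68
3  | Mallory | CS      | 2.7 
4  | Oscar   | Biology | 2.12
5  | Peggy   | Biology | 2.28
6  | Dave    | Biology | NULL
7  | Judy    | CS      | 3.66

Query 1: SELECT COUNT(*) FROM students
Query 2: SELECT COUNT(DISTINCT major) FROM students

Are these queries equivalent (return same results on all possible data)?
No, not equivalent

Query 1 returns: [(7,)]
Query 2 returns: [(2,)]

Reason: COUNT(*) counts rows, COUNT(DISTINCT major) counts unique majors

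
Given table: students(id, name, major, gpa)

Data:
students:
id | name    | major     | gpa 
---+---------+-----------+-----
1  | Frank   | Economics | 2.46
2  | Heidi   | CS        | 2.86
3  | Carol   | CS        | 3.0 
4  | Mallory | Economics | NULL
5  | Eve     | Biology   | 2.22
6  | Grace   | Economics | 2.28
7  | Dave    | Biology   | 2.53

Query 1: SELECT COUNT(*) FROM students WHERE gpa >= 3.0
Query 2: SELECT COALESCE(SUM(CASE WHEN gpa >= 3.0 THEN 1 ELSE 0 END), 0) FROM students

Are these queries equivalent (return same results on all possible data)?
Yes, equivalent

Both queries return: [(1,)]

Reason: COUNT with WHERE vs conditional SUM (COALESCE handles empty-table NULL)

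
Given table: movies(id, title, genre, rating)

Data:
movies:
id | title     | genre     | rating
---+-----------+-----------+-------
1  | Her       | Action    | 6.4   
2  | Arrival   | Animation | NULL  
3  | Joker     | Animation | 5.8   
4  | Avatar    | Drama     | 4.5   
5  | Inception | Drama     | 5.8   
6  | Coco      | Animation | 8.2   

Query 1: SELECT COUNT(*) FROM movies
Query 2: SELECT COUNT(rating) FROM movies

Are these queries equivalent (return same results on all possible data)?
No, not equivalent

Query 1 returns: [(6,)]
Query 2 returns: [(5,)]

Reason: COUNT(*) includes NULLs, COUNT(column) excludes them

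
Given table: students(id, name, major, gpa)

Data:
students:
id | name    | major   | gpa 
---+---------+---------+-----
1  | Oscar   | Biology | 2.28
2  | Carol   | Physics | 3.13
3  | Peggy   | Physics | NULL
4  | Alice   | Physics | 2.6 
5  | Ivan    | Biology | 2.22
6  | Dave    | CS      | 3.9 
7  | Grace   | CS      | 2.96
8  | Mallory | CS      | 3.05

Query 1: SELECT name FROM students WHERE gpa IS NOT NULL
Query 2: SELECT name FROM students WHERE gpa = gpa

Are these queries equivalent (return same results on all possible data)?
Yes, equivalent

Both queries return: [('Alice',), ('Carol',), ('Dave',), ('Grace',), ('Ivan',), ('Mallory',), ('Oscar',)]

Reason: IS NOT NULL vs self-equality (both exclude NULLs)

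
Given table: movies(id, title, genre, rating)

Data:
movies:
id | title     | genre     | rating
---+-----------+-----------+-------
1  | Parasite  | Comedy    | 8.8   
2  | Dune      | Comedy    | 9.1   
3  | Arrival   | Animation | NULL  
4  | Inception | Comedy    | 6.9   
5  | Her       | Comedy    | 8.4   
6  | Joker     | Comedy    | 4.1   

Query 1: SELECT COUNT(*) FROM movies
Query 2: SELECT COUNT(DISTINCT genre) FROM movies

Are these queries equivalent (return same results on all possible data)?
No, not equivalent

Query 1 returns: [(6,)]
Query 2 returns: [(2,)]

Reason: COUNT(*) counts rows, COUNT(DISTINCT genre) counts unique genres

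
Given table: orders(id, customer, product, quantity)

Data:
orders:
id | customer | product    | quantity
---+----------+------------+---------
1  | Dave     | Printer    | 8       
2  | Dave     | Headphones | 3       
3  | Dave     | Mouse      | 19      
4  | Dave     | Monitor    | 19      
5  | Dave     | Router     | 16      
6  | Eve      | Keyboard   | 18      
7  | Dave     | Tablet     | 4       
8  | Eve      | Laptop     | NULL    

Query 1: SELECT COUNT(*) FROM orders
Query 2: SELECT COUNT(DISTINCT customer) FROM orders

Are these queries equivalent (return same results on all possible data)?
No, not equivalent

Query 1 returns: [(8,)]
Query 2 returns: [(2,)]

Reason: COUNT(*) counts rows, COUNT(DISTINCT customer) counts unique customers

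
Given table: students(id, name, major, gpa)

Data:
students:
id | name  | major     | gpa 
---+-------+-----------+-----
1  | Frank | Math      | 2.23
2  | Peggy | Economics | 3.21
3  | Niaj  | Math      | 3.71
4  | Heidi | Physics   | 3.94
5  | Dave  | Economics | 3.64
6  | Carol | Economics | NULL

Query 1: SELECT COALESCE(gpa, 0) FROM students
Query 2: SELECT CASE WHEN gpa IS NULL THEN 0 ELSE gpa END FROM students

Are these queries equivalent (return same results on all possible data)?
Yes, equivalent

Both queries return: [(0,), (2.23,), (3.21,), (3.64,), (3.71,), (3.94,)]

Reason: COALESCE vs CASE for NULL handling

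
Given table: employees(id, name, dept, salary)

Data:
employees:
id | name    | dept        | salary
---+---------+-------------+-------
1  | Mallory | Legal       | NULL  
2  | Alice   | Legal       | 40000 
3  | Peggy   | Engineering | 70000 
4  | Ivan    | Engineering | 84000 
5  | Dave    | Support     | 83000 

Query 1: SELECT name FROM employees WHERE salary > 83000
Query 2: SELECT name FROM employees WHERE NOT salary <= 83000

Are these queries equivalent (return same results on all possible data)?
Yes, equivalent

Both queries return: [('Ivan',)]

Reason: Both filter salary > 83000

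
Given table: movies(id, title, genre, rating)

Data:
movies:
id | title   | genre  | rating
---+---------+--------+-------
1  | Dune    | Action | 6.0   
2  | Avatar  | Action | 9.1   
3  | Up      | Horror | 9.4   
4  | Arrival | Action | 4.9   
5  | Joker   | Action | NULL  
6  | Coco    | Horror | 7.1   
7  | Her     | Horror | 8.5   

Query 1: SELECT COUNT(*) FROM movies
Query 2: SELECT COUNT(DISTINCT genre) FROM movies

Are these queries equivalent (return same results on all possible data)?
No, not equivalent

Query 1 returns: [(7,)]
Query 2 returns: [(2,)]

Reason: COUNT(*) counts rows, COUNT(DISTINCT genre) counts unique genres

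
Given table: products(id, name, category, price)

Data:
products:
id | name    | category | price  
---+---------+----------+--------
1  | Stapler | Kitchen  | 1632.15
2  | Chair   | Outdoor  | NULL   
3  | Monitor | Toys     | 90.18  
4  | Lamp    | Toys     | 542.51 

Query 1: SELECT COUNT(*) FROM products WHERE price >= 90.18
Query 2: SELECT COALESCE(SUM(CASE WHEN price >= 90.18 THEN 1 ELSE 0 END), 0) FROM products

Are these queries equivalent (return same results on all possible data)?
Yes, equivalent

Both queries return: [(3,)]

Reason: COUNT with WHERE vs conditional SUM (COALESCE handles empty-table NULL)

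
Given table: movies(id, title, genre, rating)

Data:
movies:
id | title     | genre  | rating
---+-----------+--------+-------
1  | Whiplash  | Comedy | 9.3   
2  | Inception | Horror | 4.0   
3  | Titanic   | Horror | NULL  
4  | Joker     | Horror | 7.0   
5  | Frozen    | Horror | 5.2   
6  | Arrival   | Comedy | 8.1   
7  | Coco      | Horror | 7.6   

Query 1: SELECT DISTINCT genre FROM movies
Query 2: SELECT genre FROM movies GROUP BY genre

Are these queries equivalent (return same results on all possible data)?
Yes, equivalent

Both queries return: [('Comedy',), ('Horror',)]

Reason: Both get unique genres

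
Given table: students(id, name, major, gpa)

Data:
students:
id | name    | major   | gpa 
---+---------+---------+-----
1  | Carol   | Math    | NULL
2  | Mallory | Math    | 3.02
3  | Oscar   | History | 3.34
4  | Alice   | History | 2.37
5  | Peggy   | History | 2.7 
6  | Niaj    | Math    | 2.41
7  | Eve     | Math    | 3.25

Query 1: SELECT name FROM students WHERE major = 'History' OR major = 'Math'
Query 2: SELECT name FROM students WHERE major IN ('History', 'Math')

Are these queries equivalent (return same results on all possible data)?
Yes, equivalent

Both queries return: [('Alice',), ('Carol',), ('Eve',), ('Mallory',), ('Niaj',), ('Oscar',), ('Peggy',)]

Reason: OR vs IN are equivalent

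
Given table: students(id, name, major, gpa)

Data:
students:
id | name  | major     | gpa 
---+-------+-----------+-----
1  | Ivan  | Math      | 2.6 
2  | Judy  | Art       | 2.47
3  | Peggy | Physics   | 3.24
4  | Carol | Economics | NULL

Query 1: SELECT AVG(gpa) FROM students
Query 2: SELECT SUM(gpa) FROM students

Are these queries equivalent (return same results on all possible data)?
No, not equivalent

Query 1 returns: [(2.77,)]
Query 2 returns: [(8.31,)]

Reason: AVG vs SUM give different aggregate values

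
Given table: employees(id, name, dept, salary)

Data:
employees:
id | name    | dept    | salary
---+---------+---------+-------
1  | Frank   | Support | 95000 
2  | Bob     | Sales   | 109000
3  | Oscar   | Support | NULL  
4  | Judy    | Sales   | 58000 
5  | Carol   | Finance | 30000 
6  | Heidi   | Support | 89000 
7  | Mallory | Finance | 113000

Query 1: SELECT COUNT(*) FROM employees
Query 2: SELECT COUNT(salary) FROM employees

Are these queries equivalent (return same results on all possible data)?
No, not equivalent

Query 1 returns: [(7,)]
Query 2 returns: [(6,)]

Reason: COUNT(*) includes NULLs, COUNT(column) excludes them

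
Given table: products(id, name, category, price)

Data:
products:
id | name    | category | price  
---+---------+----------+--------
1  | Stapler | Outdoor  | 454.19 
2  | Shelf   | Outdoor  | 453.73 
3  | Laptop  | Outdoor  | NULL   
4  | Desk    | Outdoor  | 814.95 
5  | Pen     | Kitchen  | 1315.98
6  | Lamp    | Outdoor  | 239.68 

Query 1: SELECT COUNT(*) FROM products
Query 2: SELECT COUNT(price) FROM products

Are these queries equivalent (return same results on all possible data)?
No, not equivalent

Query 1 returns: [(6,)]
Query 2 returns: [(5,)]

Reason: COUNT(*) includes NULLs, COUNT(column) excludes them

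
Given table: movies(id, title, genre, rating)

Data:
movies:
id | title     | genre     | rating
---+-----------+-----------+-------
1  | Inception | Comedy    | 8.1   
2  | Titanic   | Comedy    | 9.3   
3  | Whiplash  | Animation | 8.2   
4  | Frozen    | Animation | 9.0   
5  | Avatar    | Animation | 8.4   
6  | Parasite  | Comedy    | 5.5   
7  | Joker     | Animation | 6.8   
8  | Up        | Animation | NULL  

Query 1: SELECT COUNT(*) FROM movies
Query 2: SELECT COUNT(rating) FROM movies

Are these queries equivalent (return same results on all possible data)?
No, not equivalent

Query 1 returns: [(8,)]
Query 2 returns: [(7,)]

Reason: COUNT(*) includes NULLs, COUNT(column) excludes them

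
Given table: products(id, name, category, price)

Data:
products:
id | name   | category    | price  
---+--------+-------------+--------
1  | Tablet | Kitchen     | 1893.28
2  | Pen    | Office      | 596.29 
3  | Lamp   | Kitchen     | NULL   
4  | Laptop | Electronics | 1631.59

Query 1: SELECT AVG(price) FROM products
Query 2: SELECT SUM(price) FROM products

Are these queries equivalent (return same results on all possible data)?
No, not equivalent

Query 1 returns: [(1373.72,)]
Query 2 returns: [(4121.16,)]

Reason: AVG vs SUM give different aggregate values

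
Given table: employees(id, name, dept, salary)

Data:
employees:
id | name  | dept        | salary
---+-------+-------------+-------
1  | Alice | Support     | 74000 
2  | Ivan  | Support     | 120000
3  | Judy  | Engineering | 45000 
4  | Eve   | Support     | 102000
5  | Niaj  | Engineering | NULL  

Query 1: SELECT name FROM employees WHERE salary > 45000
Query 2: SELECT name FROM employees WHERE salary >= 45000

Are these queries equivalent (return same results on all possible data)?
No, not equivalent

Query 1 returns: [('Alice',), ('Ivan',), ('Eve',)]
Query 2 returns: [('Alice',), ('Ivan',), ('Judy',), ('Eve',)]

Reason: > vs >= gives different results when salary = 45000 exists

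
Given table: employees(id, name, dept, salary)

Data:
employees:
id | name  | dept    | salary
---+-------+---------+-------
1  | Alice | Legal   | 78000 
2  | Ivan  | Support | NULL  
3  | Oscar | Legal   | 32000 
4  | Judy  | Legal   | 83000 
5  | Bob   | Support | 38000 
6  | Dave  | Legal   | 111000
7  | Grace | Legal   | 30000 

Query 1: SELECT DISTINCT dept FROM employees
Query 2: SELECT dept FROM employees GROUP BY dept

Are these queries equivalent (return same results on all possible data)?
Yes, equivalent

Both queries return: [('Legal',), ('Support',)]

Reason: Both get unique depts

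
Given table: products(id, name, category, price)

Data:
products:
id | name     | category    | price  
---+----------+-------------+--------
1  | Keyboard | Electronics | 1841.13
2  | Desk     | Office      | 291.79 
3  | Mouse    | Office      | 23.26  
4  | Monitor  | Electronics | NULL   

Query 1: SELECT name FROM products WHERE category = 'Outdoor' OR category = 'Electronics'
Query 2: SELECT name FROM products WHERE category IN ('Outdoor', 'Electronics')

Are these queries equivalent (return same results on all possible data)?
Yes, equivalent

Both queries return: [('Keyboard',), ('Monitor',)]

Reason: OR vs IN are equivalent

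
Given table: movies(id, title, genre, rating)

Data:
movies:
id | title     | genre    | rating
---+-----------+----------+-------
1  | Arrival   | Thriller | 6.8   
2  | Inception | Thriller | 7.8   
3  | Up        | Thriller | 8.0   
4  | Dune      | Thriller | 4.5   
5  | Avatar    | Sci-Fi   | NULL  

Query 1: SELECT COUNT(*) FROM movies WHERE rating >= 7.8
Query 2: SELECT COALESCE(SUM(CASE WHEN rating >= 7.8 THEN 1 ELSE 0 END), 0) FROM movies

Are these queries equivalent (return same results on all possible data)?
Yes, equivalent

Both queries return: [(2,)]

Reason: COUNT with WHERE vs conditional SUM (COALESCE handles empty-table NULL)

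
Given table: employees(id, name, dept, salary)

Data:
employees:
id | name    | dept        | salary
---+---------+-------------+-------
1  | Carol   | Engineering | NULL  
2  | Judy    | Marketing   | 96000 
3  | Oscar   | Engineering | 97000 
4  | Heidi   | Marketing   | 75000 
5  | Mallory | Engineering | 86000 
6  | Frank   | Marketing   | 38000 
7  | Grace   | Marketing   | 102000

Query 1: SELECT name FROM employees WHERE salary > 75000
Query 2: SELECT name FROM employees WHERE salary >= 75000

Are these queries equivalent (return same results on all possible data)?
No, not equivalent

Query 1 returns: [('Judy',), ('Oscar',), ('Mallory',), ('Grace',)]
Query 2 returns: [('Judy',), ('Oscar',), ('Heidi',), ('Mallory',), ('Grace',)]

Reason: > vs >= gives different results when salary = 75000 exists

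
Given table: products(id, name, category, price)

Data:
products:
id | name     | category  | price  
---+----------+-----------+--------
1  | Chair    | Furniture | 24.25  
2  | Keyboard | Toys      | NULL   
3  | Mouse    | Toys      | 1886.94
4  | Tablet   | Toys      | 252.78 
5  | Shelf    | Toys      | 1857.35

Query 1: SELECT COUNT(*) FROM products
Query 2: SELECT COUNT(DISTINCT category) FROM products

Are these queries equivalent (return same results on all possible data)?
No, not equivalent

Query 1 returns: [(5,)]
Query 2 returns: [(2,)]

Reason: COUNT(*) counts rows, COUNT(DISTINCT category) counts unique categorys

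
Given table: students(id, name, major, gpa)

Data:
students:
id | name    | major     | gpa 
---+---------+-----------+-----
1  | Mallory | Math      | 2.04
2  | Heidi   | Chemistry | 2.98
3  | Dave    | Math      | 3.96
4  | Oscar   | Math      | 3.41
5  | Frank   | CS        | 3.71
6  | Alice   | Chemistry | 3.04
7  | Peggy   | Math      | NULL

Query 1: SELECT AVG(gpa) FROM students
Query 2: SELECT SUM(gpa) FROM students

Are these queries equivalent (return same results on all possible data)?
No, not equivalent

Query 1 returns: [(3.19,)]
Query 2 returns: [(19.14,)]

Reason: AVG vs SUM give different aggregate values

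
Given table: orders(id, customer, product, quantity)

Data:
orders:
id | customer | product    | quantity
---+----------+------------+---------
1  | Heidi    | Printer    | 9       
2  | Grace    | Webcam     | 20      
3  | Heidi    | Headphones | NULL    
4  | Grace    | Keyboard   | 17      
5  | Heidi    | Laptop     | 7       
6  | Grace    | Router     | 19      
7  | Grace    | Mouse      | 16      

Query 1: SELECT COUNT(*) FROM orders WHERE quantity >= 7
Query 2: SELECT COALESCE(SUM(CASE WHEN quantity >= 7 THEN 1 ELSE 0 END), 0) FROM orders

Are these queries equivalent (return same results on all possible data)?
Yes, equivalent

Both queries return: [(6,)]

Reason: COUNT with WHERE vs conditional SUM (COALESCE handles empty-table NULL)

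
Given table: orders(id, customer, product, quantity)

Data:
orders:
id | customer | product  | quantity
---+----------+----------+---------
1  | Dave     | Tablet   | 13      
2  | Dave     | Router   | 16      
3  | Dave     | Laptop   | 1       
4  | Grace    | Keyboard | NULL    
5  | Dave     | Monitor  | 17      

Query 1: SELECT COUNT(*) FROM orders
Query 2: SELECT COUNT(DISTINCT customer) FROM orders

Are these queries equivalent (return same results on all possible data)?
No, not equivalent

Query 1 returns: [(5,)]
Query 2 returns: [(2,)]

Reason: COUNT(*) counts rows, COUNT(DISTINCT customer) counts unique customers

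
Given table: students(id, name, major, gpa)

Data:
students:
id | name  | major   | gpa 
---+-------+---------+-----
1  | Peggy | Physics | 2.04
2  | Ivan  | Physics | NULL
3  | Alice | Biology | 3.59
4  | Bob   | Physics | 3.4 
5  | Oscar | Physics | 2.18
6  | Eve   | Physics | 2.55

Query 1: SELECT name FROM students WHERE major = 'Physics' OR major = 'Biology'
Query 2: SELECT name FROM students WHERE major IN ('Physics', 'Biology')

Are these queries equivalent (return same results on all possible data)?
Yes, equivalent

Both queries return: [('Alice',), ('Bob',), ('Eve',), ('Ivan',), ('Oscar',), ('Peggy',)]

Reason: OR vs IN are equivalent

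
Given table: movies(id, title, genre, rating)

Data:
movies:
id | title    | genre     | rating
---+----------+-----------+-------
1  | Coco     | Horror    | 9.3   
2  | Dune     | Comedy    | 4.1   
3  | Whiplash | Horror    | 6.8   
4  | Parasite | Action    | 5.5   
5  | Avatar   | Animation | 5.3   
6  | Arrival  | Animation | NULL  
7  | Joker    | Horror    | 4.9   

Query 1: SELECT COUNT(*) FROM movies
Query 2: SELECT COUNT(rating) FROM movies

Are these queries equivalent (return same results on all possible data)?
No, not equivalent

Query 1 returns: [(7,)]
Query 2 returns: [(6,)]

Reason: COUNT(*) includes NULLs, COUNT(column) excludes them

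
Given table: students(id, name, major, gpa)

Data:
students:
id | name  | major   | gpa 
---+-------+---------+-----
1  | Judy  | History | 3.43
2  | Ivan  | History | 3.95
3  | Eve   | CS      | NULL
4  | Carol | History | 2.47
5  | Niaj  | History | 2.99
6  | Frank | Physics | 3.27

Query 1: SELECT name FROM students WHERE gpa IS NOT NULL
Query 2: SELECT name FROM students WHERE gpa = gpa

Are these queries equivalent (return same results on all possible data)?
Yes, equivalent

Both queries return: [('Carol',), ('Frank',), ('Ivan',), ('Judy',), ('Niaj',)]

Reason: IS NOT NULL vs self-equality (both exclude NULLs)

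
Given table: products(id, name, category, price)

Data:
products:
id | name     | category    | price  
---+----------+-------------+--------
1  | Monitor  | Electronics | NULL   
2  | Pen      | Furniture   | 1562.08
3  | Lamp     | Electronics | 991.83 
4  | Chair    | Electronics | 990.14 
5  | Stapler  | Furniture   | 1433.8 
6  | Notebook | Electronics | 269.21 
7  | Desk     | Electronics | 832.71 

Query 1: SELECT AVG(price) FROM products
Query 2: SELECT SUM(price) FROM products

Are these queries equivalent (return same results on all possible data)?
No, not equivalent

Query 1 returns: [(1013.295,)]
Query 2 returns: [(6079.7699999999995,)]

Reason: AVG vs SUM give different aggregate values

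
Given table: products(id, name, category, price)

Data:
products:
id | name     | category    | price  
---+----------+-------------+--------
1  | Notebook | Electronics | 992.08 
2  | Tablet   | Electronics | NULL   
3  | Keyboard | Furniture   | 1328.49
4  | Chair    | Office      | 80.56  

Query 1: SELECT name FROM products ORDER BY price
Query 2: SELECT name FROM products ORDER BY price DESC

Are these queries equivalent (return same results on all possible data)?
No, not equivalent

Query 1 returns: [('Tablet',), ('Chair',), ('Notebook',), ('Keyboard',)]
Query 2 returns: [('Keyboard',), ('Notebook',), ('Chair',), ('Tablet',)]

Reason: ASC vs DESC gives opposite ordering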